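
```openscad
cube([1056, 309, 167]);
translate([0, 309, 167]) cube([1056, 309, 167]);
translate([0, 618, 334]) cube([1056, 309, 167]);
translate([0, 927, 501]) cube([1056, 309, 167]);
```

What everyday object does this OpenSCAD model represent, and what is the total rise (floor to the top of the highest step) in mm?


A staircase. The total rise is 668 mm.

4 identical blocks, each offset up and back from the previous — a staircase. Each step is 167 mm tall and there are 4 of them, so the total rise is 4 × 167 = 668 mm.


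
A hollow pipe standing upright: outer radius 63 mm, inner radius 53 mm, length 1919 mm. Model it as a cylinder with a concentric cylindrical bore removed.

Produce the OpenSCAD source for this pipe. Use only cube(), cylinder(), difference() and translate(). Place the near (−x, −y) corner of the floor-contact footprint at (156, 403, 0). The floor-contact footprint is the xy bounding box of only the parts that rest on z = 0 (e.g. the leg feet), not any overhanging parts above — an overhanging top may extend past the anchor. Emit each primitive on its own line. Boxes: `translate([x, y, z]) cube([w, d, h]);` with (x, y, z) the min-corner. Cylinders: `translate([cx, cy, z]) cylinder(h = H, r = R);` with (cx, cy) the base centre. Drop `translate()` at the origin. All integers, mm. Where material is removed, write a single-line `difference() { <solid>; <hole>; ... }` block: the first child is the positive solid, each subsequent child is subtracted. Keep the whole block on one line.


difference() { translate([219, 466, 0]) cylinder(h = 1919, r = 63); translate([219, 466, 0]) cylinder(h = 1919, r = 53); }


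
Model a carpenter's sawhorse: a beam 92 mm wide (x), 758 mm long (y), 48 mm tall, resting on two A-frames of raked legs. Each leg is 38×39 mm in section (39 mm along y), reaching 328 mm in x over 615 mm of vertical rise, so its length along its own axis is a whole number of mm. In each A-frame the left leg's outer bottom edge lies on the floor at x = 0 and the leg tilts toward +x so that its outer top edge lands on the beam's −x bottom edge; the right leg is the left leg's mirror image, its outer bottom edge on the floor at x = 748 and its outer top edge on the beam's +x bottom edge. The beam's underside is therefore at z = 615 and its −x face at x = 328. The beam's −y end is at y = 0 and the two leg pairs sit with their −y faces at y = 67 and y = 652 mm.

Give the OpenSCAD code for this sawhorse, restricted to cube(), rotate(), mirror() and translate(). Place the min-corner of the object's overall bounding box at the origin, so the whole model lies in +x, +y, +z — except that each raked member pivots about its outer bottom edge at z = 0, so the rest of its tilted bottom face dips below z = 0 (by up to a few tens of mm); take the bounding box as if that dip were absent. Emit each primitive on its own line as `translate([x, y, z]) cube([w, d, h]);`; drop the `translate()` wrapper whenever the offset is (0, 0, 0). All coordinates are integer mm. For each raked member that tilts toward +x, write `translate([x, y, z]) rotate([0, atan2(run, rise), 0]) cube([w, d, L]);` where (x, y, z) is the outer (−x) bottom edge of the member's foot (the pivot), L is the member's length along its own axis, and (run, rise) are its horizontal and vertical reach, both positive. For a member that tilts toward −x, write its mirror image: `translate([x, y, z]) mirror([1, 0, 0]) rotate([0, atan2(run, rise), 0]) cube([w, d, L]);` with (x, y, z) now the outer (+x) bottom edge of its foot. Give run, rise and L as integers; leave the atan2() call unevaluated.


// leg length = √(328² + 615²) = 697
// right-leg outer foot x = 2·328 + 92 = 748
// beam min-corner = (328, 0, 615)
translate([328, 0, 615]) cube([92, 758, 48]);
translate([0, 67, 0]) rotate([0, atan2(328, 615), 0]) cube([38, 39, 697]);
translate([748, 67, 0]) mirror([1, 0, 0]) rotate([0, atan2(328, 615), 0]) cube([38, 39, 697]);
translate([0, 652, 0]) rotate([0, atan2(328, 615), 0]) cube([38, 39, 697]);
translate([748, 652, 0]) mirror([1, 0, 0]) rotate([0, atan2(328, 615), 0]) cube([38, 39, 697]);


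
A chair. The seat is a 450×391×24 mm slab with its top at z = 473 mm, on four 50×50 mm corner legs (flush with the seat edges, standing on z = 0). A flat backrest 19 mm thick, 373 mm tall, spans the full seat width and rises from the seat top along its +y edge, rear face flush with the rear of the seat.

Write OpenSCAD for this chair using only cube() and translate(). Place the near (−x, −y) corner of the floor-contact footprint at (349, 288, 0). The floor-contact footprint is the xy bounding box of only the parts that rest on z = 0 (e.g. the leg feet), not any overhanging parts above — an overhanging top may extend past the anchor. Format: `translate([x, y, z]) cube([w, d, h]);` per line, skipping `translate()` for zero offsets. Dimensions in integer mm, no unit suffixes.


translate([349, 288, 449]) cube([450, 391, 24]);
translate([349, 288, 0]) cube([50, 50, 449]);
translate([749, 288, 0]) cube([50, 50, 449]);
translate([349, 629, 0]) cube([50, 50, 449]);
translate([749, 629, 0]) cube([50, 50, 449]);
translate([349, 660, 473]) cube([450, 19, 373]);


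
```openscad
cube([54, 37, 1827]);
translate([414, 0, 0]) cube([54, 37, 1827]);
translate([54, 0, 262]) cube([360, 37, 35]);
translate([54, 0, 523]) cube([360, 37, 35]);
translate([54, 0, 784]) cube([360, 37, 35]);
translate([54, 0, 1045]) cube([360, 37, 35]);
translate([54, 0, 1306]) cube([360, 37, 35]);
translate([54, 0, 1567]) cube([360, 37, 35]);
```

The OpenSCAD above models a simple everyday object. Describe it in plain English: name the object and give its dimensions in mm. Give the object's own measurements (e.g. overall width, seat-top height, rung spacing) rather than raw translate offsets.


A straight ladder. Two 54×37 mm vertical rails, 1827 mm tall, stand 468 mm apart (outside-to-outside) with their front faces coplanar on the −y side. 6 rungs, each 37 mm deep and 35 mm tall, span between the inner faces of the rails, front faces flush with the rails. The lowest rung's underside is at z = 262 mm and rungs are spaced 261 mm apart (underside to underside).


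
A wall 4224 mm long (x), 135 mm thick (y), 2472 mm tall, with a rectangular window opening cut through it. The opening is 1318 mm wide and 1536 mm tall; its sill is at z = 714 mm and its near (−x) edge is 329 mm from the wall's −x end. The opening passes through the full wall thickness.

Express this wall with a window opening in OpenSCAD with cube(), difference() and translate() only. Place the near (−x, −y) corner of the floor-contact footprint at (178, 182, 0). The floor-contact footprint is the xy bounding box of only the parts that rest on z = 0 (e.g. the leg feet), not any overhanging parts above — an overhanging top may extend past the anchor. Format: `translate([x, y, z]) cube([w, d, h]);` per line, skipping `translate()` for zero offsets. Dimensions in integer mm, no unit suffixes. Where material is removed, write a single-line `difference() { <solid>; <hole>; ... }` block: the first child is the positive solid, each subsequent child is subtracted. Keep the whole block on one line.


difference() { translate([178, 182, 0]) cube([4224, 135, 2472]); translate([507, 182, 714]) cube([1318, 135, 1536]); }


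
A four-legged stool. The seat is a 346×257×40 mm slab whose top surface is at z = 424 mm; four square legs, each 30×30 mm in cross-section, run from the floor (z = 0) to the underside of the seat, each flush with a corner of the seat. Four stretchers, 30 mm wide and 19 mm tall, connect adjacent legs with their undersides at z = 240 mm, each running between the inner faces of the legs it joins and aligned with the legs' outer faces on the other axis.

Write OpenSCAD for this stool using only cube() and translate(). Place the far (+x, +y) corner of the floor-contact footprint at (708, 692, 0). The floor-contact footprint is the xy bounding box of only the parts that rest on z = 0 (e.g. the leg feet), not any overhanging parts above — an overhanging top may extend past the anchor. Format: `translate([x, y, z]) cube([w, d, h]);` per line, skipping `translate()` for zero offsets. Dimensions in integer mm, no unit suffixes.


// leg_h = 424 - 40 = 384
// stretcher span = 346 - 2*30 = 286
translate([362, 435, 384]) cube([346, 257, 40]);
translate([362, 435, 0]) cube([30, 30, 384]);
translate([678, 435, 0]) cube([30, 30, 384]);
translate([362, 662, 0]) cube([30, 30, 384]);
translate([678, 662, 0]) cube([30, 30, 384]);
translate([392, 435, 240]) cube([286, 30, 19]);
translate([392, 662, 240]) cube([286, 30, 19]);
translate([362, 465, 240]) cube([30, 197, 19]);
translate([678, 465, 240]) cube([30, 197, 19]);


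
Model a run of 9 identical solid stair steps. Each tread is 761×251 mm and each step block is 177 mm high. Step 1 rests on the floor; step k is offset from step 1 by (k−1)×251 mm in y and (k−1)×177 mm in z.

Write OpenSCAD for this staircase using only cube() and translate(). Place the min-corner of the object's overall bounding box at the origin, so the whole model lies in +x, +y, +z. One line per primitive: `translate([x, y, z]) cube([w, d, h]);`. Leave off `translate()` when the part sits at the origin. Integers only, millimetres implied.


cube([761, 251, 177]);
translate([0, 251, 177]) cube([761, 251, 177]);
translate([0, 502, 354]) cube([761, 251, 177]);
translate([0, 753, 531]) cube([761, 251, 177]);
translate([0, 1004, 708]) cube([761, 251, 177]);
translate([0, 1255, 885]) cube([761, 251, 177]);
translate([0, 1506, 1062]) cube([761, 251, 177]);
translate([0, 1757, 1239]) cube([761, 251, 177]);
translate([0, 2008, 1416]) cube([761, 251, 177]);


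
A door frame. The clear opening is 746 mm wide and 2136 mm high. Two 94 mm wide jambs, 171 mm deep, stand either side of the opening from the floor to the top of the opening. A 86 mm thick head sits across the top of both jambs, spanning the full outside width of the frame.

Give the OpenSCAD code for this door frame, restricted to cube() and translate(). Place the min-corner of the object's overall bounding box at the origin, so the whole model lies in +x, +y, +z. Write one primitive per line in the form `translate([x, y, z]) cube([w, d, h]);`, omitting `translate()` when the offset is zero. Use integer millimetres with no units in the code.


cube([94, 171, 2136]);
translate([840, 0, 0]) cube([94, 171, 2136]);
translate([0, 0, 2136]) cube([934, 171, 86]);


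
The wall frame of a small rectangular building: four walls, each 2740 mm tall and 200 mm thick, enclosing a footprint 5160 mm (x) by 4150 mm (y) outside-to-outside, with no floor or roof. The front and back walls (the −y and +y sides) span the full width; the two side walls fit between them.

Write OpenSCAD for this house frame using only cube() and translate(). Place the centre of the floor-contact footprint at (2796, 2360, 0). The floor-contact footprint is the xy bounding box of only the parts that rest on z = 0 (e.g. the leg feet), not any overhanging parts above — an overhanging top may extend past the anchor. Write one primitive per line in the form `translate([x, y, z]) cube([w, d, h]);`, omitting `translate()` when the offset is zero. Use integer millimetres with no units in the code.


translate([216, 285, 0]) cube([5160, 200, 2740]);
translate([216, 4235, 0]) cube([5160, 200, 2740]);
translate([216, 485, 0]) cube([200, 3750, 2740]);
translate([5176, 485, 0]) cube([200, 3750, 2740]);


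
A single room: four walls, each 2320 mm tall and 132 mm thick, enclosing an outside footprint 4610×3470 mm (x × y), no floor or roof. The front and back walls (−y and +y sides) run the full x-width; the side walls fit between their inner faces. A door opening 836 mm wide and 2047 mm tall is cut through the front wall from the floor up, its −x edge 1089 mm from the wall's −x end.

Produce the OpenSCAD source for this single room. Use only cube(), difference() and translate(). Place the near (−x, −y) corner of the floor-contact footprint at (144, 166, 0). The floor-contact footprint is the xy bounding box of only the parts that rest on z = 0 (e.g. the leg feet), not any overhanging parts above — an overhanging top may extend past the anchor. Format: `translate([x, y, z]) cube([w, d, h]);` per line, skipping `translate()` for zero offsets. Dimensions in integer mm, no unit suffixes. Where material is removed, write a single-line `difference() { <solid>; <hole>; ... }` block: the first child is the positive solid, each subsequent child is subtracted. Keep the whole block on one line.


difference() { translate([144, 166, 0]) cube([4610, 132, 2320]); translate([1233, 166, 0]) cube([836, 132, 2047]); }
translate([144, 3504, 0]) cube([4610, 132, 2320]);
translate([144, 298, 0]) cube([132, 3206, 2320]);
translate([4622, 298, 0]) cube([132, 3206, 2320]);


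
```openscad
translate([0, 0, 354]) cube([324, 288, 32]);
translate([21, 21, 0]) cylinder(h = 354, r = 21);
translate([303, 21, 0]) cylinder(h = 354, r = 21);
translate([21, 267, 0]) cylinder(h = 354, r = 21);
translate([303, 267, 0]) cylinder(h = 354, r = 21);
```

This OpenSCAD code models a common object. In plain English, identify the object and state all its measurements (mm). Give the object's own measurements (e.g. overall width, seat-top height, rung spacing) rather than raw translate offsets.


A simple wooden stool: a rectangular seat 324 mm (x) by 288 mm (y), 32 mm thick, top face at z = 386 mm, on four round legs, each 42 mm in diameter. The legs rest on z = 0, each leg's axis is inset half a diameter from the nearest pair of seat edges (so the leg's bounding box is flush with the corner).


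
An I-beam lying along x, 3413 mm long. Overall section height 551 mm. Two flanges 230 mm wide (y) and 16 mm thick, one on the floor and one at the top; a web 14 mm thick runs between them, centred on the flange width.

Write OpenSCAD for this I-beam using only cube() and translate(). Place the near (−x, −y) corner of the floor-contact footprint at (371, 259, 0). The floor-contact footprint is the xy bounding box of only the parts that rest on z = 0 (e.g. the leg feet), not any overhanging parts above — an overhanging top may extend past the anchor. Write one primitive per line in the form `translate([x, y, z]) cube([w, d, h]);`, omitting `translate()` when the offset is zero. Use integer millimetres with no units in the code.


translate([371, 259, 0]) cube([3413, 230, 16]);
translate([371, 367, 16]) cube([3413, 14, 519]);
translate([371, 259, 535]) cube([3413, 230, 16]);


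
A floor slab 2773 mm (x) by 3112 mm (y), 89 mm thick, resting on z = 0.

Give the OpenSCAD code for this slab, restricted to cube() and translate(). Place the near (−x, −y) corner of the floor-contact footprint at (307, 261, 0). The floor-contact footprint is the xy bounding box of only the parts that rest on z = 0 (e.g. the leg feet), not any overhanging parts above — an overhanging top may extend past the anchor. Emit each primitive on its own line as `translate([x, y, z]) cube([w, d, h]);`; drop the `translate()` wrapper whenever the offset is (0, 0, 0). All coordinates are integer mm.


translate([307, 261, 0]) cube([2773, 3112, 89]);


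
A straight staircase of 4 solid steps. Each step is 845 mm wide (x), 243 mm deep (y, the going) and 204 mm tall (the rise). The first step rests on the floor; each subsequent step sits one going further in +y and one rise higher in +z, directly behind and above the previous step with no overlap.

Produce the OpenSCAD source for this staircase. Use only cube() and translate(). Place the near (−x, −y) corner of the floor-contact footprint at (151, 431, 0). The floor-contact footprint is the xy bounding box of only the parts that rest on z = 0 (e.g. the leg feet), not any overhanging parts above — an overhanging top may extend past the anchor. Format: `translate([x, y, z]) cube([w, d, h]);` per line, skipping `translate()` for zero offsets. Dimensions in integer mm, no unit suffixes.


translate([151, 431, 0]) cube([845, 243, 204]);
translate([151, 674, 204]) cube([845, 243, 204]);
translate([151, 917, 408]) cube([845, 243, 204]);
translate([151, 1160, 612]) cube([845, 243, 204]);


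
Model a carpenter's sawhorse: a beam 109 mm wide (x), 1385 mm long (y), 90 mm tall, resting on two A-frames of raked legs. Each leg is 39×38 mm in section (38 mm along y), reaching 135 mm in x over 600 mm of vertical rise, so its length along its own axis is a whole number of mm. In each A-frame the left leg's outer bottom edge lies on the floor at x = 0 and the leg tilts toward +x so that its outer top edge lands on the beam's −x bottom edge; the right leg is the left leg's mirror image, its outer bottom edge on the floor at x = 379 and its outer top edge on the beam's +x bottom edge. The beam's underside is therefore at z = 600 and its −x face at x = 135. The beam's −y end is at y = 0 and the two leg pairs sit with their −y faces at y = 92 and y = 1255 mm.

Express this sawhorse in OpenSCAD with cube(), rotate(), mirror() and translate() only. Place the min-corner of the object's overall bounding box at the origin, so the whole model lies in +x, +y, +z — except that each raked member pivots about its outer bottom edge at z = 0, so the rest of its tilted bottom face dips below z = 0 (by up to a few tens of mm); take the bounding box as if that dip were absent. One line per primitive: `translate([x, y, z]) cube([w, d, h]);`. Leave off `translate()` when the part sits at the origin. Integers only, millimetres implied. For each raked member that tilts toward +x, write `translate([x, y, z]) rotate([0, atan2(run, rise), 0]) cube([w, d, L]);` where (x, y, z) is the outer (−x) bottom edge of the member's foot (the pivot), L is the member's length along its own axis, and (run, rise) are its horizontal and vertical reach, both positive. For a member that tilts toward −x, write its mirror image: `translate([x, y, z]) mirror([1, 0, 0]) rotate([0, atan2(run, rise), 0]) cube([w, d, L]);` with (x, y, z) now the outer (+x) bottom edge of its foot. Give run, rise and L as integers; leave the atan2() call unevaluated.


translate([135, 0, 600]) cube([109, 1385, 90]);
translate([0, 92, 0]) rotate([0, atan2(135, 600), 0]) cube([39, 38, 615]);
translate([379, 92, 0]) mirror([1, 0, 0]) rotate([0, atan2(135, 600), 0]) cube([39, 38, 615]);
translate([0, 1255, 0]) rotate([0, atan2(135, 600), 0]) cube([39, 38, 615]);
translate([379, 1255, 0]) mirror([1, 0, 0]) rotate([0, atan2(135, 600), 0]) cube([39, 38, 615]);


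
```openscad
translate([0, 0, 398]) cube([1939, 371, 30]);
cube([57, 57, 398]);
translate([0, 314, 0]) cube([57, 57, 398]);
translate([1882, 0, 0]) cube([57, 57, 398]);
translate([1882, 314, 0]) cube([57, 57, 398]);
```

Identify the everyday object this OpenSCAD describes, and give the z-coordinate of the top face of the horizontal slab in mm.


A bench. The seat-top height is 428 mm.

A long slab on four corner posts — a bench. The slab sits at z = 398 with thickness 30, so the top is 398 + 30 = 428 mm.


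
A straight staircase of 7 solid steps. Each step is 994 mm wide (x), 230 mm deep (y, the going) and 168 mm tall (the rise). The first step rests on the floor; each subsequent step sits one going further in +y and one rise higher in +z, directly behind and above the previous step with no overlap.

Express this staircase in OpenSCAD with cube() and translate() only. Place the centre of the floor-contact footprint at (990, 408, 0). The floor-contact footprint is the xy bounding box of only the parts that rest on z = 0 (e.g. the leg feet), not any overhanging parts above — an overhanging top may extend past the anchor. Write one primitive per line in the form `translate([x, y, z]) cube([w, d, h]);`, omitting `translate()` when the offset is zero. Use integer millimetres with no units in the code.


translate([493, 293, 0]) cube([994, 230, 168]);
translate([493, 523, 168]) cube([994, 230, 168]);
translate([493, 753, 336]) cube([994, 230, 168]);
translate([493, 983, 504]) cube([994, 230, 168]);
translate([493, 1213, 672]) cube([994, 230, 168]);
translate([493, 1443, 840]) cube([994, 230, 168]);
translate([493, 1673, 1008]) cube([994, 230, 168]);


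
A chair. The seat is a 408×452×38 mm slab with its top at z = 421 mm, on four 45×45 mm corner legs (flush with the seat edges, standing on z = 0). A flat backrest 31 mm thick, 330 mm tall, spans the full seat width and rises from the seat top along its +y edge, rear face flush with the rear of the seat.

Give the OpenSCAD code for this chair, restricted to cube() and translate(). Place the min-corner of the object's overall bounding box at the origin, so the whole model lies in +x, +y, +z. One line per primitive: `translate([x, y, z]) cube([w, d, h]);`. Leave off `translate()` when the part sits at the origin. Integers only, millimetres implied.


translate([0, 0, 383]) cube([408, 452, 38]);
cube([45, 45, 383]);
translate([363, 0, 0]) cube([45, 45, 383]);
translate([0, 407, 0]) cube([45, 45, 383]);
translate([363, 407, 0]) cube([45, 45, 383]);
translate([0, 421, 421]) cube([408, 31, 330]);


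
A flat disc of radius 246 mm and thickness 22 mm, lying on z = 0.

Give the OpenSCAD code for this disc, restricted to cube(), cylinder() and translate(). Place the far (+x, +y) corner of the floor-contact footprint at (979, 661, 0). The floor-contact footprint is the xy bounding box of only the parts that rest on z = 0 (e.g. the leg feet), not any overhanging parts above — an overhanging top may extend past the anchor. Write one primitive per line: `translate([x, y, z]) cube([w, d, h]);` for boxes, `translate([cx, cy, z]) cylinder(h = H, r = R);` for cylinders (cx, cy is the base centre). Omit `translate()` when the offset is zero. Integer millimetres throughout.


translate([733, 415, 0]) cylinder(h = 22, r = 246);


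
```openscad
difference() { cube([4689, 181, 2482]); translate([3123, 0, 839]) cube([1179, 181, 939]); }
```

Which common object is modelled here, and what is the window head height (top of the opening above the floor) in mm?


A wall with a window opening. The window head height is 1778 mm.

A wall with a rectangular opening subtracted — a window. Sill at z = 839, opening 939 mm tall, so the head is at 839 + 939 = 1778 mm.


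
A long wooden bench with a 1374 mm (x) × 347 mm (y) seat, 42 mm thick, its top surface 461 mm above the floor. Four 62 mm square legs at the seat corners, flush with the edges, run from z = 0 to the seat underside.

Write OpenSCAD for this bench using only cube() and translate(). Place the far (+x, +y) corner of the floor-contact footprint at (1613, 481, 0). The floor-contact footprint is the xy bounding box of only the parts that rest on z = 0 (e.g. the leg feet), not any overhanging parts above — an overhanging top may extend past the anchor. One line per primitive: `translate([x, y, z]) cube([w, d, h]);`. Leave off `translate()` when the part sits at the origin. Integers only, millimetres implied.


// leg_h = 461 − 42 = 419
translate([239, 134, 419]) cube([1374, 347, 42]);
translate([239, 134, 0]) cube([62, 62, 419]);
translate([239, 419, 0]) cube([62, 62, 419]);
translate([1551, 134, 0]) cube([62, 62, 419]);
translate([1551, 419, 0]) cube([62, 62, 419]);


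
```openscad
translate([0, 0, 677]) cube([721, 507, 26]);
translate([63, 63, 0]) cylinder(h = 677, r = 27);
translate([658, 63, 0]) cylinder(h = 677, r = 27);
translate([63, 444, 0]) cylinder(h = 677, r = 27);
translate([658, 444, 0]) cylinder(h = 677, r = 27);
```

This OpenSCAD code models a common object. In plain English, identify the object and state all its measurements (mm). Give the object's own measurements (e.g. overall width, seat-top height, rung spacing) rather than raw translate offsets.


A table: top 721 mm (x) × 507 mm (y), 26 mm thick, upper face at z = 703 mm, on four round legs of 54 mm diameter, each leg's bounding box inset 36 mm from the nearest pair of top edges from z = 0 to the bottom of the top.


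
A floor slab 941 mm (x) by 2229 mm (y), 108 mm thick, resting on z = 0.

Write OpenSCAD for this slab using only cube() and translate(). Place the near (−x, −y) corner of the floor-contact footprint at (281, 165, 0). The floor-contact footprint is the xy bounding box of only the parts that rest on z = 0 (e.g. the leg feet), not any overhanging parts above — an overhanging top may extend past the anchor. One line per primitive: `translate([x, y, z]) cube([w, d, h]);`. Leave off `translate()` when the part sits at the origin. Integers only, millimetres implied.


translate([281, 165, 0]) cube([941, 2229, 108]);


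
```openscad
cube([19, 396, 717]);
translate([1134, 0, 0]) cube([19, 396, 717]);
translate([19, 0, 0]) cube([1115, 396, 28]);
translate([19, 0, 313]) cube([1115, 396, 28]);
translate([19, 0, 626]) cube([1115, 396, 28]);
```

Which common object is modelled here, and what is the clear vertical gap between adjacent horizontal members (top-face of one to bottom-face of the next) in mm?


A bookshelf. The clear shelf gap is 285 mm.

Two tall side panels with 3 horizontal boards between them — a bookshelf. The first two shelf undersides are at z = 0 and z = 313; with shelf thickness 28, the clear gap is 313 − 0 − 28 = 285 mm.


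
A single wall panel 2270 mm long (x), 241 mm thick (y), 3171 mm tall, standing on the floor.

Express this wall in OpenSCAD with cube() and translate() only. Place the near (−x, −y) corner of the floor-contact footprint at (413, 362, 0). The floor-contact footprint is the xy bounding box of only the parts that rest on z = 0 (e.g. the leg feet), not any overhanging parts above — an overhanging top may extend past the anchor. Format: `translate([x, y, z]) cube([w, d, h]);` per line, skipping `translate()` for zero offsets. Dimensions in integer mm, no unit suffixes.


translate([413, 362, 0]) cube([2270, 241, 3171]);


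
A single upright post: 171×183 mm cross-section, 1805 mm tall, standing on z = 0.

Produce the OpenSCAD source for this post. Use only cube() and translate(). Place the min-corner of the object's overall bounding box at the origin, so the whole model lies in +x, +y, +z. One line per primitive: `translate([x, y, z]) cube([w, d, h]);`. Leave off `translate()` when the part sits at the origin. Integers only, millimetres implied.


cube([171, 183, 1805]);


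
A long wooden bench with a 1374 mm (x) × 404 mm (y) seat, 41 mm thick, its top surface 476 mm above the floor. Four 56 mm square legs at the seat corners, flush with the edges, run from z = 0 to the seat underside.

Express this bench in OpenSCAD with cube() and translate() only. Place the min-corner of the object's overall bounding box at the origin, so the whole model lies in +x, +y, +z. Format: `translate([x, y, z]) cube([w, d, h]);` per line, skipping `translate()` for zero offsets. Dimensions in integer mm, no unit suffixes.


translate([0, 0, 435]) cube([1374, 404, 41]);
cube([56, 56, 435]);
translate([0, 348, 0]) cube([56, 56, 435]);
translate([1318, 0, 0]) cube([56, 56, 435]);
translate([1318, 348, 0]) cube([56, 56, 435]);


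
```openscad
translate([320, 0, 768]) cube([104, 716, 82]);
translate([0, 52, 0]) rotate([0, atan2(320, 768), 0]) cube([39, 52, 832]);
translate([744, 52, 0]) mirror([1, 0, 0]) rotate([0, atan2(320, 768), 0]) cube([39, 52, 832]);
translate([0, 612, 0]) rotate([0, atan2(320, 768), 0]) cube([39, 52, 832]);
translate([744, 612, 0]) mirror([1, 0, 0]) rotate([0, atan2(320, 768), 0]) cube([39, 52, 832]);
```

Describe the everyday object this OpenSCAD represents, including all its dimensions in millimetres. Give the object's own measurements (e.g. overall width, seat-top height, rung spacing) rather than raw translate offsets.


A sawhorse. A 104×716×82 mm beam (x, y, z) sits on two A-frame leg pairs. Each pair is two raked legs of 39×52 mm section (52 mm along y) splaying symmetrically in x. Each leg rises 768 mm vertically over 320 mm of horizontal reach and is 832 mm long along its own axis. Every leg's outer bottom edge rests on the floor and its outer top edge meets a bottom edge of the beam — the left legs (tilting toward +x) meet the beam's −x bottom edge, the right legs (their mirror images, tilting toward −x) meet its +x bottom edge — so the leg tops tuck under the beam, the beam's underside is 768 mm above the floor, and the feet are 744 mm apart outside-to-outside with the beam centred between them. The two leg pairs are set in 52 mm from either end of the beam.


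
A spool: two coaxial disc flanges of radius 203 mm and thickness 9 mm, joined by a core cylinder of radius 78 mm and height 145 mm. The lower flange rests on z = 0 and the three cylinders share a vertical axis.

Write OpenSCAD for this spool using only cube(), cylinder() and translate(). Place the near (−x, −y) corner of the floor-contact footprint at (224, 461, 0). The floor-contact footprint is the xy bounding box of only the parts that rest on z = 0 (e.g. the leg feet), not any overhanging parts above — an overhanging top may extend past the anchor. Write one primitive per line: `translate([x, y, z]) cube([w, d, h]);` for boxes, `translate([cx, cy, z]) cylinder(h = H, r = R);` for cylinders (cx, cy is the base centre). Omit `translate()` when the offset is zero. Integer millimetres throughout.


translate([427, 664, 0]) cylinder(h = 9, r = 203);
translate([427, 664, 9]) cylinder(h = 145, r = 78);
translate([427, 664, 154]) cylinder(h = 9, r = 203);


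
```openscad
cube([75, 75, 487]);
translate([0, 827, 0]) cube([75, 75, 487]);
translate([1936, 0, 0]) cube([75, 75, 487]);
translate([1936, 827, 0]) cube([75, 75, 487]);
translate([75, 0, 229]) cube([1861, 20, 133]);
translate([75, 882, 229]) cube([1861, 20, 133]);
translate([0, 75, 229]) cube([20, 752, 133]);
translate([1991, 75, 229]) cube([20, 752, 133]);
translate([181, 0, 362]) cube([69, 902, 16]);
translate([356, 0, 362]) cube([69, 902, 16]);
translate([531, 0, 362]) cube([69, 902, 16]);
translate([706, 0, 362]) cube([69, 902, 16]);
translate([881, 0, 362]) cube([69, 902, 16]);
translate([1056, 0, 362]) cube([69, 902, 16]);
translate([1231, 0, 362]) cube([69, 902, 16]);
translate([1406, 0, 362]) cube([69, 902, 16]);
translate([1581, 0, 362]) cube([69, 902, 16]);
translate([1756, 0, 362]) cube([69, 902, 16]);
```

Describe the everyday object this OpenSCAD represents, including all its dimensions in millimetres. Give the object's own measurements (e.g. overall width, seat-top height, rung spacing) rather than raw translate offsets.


A bed frame 2011 mm long (x) by 902 mm wide (y). Four 75×75 mm corner posts, 487 mm tall, at the corners of the footprint. Four rails of 20 mm thickness and 133 mm height run between adjacent posts with their undersides at z = 229 mm, their outer faces flush with the outside of the frame (the two x-running rails run between the posts' inner faces; the two y-running rails run between the posts' inner faces). 10 slats, each 69 mm wide (x) and 16 mm thick, lie across the top of the two x-running rails, running the full 902 mm width of the frame in y; along x they sit between the end posts with a 106 mm gap after the −x posts and between neighbouring slats, leaving 111 mm before the +x posts.


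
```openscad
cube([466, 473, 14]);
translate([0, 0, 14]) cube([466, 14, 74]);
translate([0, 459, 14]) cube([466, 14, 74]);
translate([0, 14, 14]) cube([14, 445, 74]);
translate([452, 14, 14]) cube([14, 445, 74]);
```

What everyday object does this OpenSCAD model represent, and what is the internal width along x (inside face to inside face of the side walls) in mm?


An open box. The internal width is 438 mm.

A 466×473 base slab with four walls standing on it — an open box. The base is 466 mm wide and the walls are 14 mm thick, so the internal width is 466 − 2 × 14 = 438 mm.


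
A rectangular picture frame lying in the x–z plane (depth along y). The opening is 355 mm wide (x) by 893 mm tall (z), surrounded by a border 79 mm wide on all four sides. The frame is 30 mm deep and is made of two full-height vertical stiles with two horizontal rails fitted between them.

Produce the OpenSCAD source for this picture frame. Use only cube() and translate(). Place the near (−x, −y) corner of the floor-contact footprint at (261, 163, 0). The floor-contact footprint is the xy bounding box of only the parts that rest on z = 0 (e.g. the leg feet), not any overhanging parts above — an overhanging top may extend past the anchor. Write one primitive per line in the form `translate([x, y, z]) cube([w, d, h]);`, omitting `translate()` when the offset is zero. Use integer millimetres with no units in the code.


translate([261, 163, 0]) cube([79, 30, 1051]);
translate([695, 163, 0]) cube([79, 30, 1051]);
translate([340, 163, 0]) cube([355, 30, 79]);
translate([340, 163, 972]) cube([355, 30, 79]);


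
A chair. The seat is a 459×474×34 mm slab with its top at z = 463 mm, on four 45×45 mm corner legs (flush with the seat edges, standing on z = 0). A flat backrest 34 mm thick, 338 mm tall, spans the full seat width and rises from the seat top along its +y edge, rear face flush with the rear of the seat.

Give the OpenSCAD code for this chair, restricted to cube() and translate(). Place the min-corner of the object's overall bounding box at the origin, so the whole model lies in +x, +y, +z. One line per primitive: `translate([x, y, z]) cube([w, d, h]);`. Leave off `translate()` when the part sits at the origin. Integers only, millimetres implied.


translate([0, 0, 429]) cube([459, 474, 34]);
cube([45, 45, 429]);
translate([414, 0, 0]) cube([45, 45, 429]);
translate([0, 429, 0]) cube([45, 45, 429]);
translate([414, 429, 0]) cube([45, 45, 429]);
translate([0, 440, 463]) cube([459, 34, 338]);


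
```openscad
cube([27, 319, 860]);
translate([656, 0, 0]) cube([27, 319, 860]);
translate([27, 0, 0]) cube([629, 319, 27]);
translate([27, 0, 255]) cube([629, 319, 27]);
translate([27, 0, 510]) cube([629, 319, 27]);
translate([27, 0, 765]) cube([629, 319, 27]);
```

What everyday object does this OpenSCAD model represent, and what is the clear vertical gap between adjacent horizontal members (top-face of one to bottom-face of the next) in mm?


A bookshelf. The clear shelf gap is 228 mm.

Two tall side panels with 4 horizontal boards between them — a bookshelf. The first two shelf undersides are at z = 0 and z = 255; with shelf thickness 27, the clear gap is 255 − 0 − 27 = 228 mm.


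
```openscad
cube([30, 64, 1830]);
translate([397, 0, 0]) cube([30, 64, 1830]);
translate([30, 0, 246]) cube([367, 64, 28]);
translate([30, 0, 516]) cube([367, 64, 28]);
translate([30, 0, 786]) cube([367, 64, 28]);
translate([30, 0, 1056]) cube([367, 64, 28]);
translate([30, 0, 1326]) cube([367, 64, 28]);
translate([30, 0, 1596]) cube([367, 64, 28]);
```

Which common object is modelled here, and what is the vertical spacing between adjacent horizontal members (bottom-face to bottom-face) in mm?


A ladder. The rung spacing is 270 mm.

Two tall 30×64 posts with 6 short bars between them — a ladder. Adjacent rungs sit at z = 246 and z = 516, so the spacing is 516 − 246 = 270 mm.


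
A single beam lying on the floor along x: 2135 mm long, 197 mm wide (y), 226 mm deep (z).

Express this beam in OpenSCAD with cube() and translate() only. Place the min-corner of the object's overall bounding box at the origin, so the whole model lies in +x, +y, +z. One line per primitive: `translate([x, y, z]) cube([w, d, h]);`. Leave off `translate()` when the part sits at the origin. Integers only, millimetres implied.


cube([2135, 197, 226]);


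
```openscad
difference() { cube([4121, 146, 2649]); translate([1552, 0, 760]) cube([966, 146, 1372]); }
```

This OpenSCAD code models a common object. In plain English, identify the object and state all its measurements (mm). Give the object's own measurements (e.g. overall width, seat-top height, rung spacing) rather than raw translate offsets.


A wall 4121 mm long (x), 146 mm thick (y), 2649 mm tall, with a rectangular window opening cut through it. The opening is 966 mm wide and 1372 mm tall; its sill is at z = 760 mm and its near (−x) edge is 1552 mm from the wall's −x end. The opening passes through the full wall thickness.


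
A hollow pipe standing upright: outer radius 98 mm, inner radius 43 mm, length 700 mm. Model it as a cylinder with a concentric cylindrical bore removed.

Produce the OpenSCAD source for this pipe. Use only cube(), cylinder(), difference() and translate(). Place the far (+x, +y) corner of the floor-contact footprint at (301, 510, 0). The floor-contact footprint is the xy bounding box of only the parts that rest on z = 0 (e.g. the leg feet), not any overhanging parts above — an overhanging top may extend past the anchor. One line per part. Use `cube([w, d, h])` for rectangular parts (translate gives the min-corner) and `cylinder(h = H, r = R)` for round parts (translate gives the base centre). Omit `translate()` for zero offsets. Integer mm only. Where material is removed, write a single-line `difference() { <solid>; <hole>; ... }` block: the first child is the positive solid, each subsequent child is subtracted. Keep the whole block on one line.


difference() { translate([203, 412, 0]) cylinder(h = 700, r = 98); translate([203, 412, 0]) cylinder(h = 700, r = 43); }


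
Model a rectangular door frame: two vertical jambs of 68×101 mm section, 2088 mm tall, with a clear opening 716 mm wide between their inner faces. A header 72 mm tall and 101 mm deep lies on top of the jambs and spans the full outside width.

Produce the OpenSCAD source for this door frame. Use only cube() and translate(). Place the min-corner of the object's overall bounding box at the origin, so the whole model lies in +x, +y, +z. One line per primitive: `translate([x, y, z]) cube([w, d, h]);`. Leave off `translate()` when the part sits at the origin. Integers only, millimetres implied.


cube([68, 101, 2088]);
translate([784, 0, 0]) cube([68, 101, 2088]);
translate([0, 0, 2088]) cube([852, 101, 72]);


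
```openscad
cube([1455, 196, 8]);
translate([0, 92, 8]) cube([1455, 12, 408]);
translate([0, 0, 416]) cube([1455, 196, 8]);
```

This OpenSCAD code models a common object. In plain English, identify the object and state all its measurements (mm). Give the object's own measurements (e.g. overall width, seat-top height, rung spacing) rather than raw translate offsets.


An I-beam lying along x, 1455 mm long. Overall section height 424 mm. Two flanges 196 mm wide (y) and 8 mm thick, one on the floor and one at the top; a web 12 mm thick runs between them, centred on the flange width.


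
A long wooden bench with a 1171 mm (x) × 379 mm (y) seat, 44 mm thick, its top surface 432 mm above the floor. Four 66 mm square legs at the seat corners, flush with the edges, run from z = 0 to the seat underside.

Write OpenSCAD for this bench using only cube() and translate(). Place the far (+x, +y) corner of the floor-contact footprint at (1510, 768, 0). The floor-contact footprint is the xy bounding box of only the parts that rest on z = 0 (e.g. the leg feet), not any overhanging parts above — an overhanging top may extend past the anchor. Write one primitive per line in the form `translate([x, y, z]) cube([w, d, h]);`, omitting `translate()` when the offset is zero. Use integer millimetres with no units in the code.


translate([339, 389, 388]) cube([1171, 379, 44]);
translate([339, 389, 0]) cube([66, 66, 388]);
translate([339, 702, 0]) cube([66, 66, 388]);
translate([1444, 389, 0]) cube([66, 66, 388]);
translate([1444, 702, 0]) cube([66, 66, 388]);


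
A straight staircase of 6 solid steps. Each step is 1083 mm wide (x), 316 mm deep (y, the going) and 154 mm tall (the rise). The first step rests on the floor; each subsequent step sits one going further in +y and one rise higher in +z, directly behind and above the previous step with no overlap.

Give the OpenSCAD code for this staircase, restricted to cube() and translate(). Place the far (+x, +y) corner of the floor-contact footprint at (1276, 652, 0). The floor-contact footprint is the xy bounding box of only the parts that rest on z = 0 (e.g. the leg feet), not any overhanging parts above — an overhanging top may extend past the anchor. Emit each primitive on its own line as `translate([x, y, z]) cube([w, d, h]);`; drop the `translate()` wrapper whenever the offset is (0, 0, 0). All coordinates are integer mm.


translate([193, 336, 0]) cube([1083, 316, 154]);
translate([193, 652, 154]) cube([1083, 316, 154]);
translate([193, 968, 308]) cube([1083, 316, 154]);
translate([193, 1284, 462]) cube([1083, 316, 154]);
translate([193, 1600, 616]) cube([1083, 316, 154]);
translate([193, 1916, 770]) cube([1083, 316, 154]);
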